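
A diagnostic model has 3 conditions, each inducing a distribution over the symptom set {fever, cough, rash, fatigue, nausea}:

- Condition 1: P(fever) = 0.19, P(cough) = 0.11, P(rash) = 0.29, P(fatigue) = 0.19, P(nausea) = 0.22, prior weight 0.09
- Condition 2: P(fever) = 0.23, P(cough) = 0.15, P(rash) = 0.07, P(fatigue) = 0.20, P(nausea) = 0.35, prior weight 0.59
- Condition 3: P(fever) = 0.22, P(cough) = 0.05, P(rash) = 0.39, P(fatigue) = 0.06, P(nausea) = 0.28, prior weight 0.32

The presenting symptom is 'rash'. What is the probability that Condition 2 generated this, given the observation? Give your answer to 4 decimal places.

Posterior ∝ prior × likelihood, so P(k | x) ∝ w_k f_k(x); normalise over all components.
Component likelihoods at x = 'rash':
  L_1 = P(rash | comp) = 0.29
  L_2 = P(rash | comp) = 0.07
  L_3 = P(rash | comp) = 0.39
Prior × likelihood for each component:
  w_1·L_1 = 0.09 × 0.29 = 0.0261
  w_2·L_2 = 0.59 × 0.07 = 0.0413
  w_3·L_3 = 0.32 × 0.39 = 0.1248
Marginal: 0.0261 + 0.0413 + 0.1248 = 0.1922
Responsibility of Condition 2: 0.0413 / 0.1922 ≈ 0.2149

0.2149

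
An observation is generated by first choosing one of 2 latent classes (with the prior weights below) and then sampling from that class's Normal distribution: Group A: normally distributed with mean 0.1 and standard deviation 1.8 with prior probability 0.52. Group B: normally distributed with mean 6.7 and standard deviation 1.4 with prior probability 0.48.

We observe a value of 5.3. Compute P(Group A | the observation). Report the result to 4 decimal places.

0.0210

Apply Bayes' rule: the posterior for each component is proportional to its prior times its likelihood at x.
Evaluate each component's likelihood at the observed value:
  L_A = (1/(1.8·√(2π)))·exp(−(5.3−0.1)²/(2·1.8²)) = 0.221635·exp(-4.17284) = 0.00341504
  L_B = (1/(1.4·√(2π)))·exp(−(5.3−6.7)²/(2·1.4²)) = 0.284959·exp(-0.50000) = 0.172836
Weight by the priors:
  P(Z=A)·L_A = 0.52 × 0.00341504 = 0.00177582
  P(Z=B)·L_B = 0.48 × 0.172836 = 0.0829614
Sum: 0.00177582 + 0.0829614 = 0.0847372
So the posterior for Group A is 0.00177582 / 0.0847372 ≈ 0.0210.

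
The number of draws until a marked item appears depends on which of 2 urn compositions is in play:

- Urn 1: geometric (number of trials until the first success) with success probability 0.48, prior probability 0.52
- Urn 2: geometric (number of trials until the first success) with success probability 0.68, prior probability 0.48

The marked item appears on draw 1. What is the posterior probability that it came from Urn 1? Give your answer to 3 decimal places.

By Bayes' theorem, P(k | x) = P(Z=k) f_k(x) / Σ_j P(Z=j) f_j(x).
Geometric probabilities:
  p_1 = 0.48·(1−0.48)^0 = 0.48·1 = 0.48
  p_2 = 0.68·(1−0.68)^0 = 0.68·1 = 0.68
Unnormalised posteriors:
  P(Z=1)·p_1 = 0.52 × 0.48 = 0.2496
  P(Z=2)·p_2 = 0.48 × 0.68 = 0.3264
Sum: 0.2496 + 0.3264 = 0.576
P(Urn 1 | the observation) = 0.2496 / 0.576 ≈ 0.433

0.433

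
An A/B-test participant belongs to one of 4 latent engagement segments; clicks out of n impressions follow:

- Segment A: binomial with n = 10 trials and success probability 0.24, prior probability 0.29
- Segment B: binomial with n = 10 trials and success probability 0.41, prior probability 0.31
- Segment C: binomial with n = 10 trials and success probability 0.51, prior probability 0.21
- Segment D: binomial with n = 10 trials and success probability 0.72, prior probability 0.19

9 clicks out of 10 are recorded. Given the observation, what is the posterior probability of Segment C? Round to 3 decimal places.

0.078

P(component k | x) = π_k·f_k(x) / marginal(x), where marginal(x) = Σ_j π_j·f_j(x).
Evaluate each component's likelihood at the observed value:
  p_A = 2.00777e-05
  p_B = 0.00193155
  p_C = 0.0114374
  p_D = 0.145596
Unnormalised posteriors:
  π_A·p_A = 0.29 × 2.00777e-05 = 5.82254e-06
  π_B·p_B = 0.31 × 0.00193155 = 0.000598782
  π_C·p_C = 0.21 × 0.0114374 = 0.00240186
  π_D·p_D = 0.19 × 0.145596 = 0.0276633
Denominator: 5.82254e-06 + 0.000598782 + 0.00240186 + 0.0276633 = 0.0306698
P(Segment C | data) ≈ 0.078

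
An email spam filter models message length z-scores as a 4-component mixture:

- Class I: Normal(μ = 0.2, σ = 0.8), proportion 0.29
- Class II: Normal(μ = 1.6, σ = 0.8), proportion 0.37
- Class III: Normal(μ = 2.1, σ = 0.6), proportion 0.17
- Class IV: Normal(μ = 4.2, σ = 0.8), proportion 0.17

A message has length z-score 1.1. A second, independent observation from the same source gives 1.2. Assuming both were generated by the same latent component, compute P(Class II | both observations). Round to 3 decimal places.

0.739

P(component k | x) = π_k·f_k(x) / marginal(x), where marginal(x) = Σ_j π_j·f_j(x).
Since both observations come from the same component, the likelihood for component k is f_k(x₁)·f_k(x₂).
  f_I = [(1/(0.8·√(2π)))·exp(−(1.1−0.2)²/(2·0.8²)) = 0.498678·exp(-0.63281) = 0.264846] × [0.228311] = 0.0604673
  f_II = [(1/(0.8·√(2π)))·exp(−(1.1−1.6)²/(2·0.8²)) = 0.498678·exp(-0.19531) = 0.410201] × [0.440082] = 0.180522
  f_III = [(1/(0.6·√(2π)))·exp(−(1.1−2.1)²/(2·0.6²)) = 0.664904·exp(-1.38889) = 0.165795] × [0.215863] = 0.035789
  f_IV = [(1/(0.8·√(2π)))·exp(−(1.1−4.2)²/(2·0.8²)) = 0.498678·exp(-7.50781) = 0.000273665] × [0.000440745] = 1.20616e-07
Multiply by the mixture weights:
  π_I·f_I = 0.29 × 0.0604673 = 0.0175355
  π_II·f_II = 0.37 × 0.180522 = 0.0667932
  π_III·f_III = 0.17 × 0.035789 = 0.00608413
  π_IV·f_IV = 0.17 × 1.20616e-07 = 2.05047e-08
Normaliser: 0.0175355 + 0.0667932 + 0.00608413 + 2.05047e-08 = 0.0904128
P(Class II | x₁,x₂) = 0.0667932 / 0.0904128 ≈ 0.739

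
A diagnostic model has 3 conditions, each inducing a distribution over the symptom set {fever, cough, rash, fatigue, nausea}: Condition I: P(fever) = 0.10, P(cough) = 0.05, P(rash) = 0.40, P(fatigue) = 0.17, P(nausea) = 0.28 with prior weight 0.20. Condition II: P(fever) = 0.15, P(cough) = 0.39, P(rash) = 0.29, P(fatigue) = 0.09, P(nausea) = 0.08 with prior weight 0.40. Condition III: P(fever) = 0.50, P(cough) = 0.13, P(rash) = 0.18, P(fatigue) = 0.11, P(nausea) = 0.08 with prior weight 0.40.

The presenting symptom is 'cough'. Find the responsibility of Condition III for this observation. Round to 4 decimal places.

0.2385

Apply Bayes' rule: the posterior for each component is proportional to its prior times its likelihood at x.
Categorical probabilities:
  L_I = P(cough | comp) = 0.05
  L_II = P(cough | comp) = 0.39
  L_III = P(cough | comp) = 0.13
Prior × likelihood for each component:
  π_I·L_I = 0.20 × 0.05 = 0.01
  π_II·L_II = 0.40 × 0.39 = 0.156
  π_III·L_III = 0.40 × 0.13 = 0.052
Normaliser: 0.01 + 0.156 + 0.052 = 0.218
So the posterior for Condition III is 0.052 / 0.218 ≈ 0.2385.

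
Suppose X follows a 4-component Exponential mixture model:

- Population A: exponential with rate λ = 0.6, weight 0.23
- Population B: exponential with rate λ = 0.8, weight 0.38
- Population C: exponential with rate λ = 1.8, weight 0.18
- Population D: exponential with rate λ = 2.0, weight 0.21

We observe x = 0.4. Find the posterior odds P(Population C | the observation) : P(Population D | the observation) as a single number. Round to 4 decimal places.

Only the two components matter; the odds are (w_i f_i(x)) / (w_j f_j(x)).
Exponential densities:
  L_A = 0.6·e^(−0.6·0.4) = 0.6·e^(−0.2400) = 0.471977
  L_B = 0.8·e^(−0.8·0.4) = 0.8·e^(−0.3200) = 0.580919
  L_C = 1.8·e^(−1.8·0.4) = 1.8·e^(−0.7200) = 0.876154
  L_D = 2.0·e^(−2.0·0.4) = 2.0·e^(−0.8000) = 0.898658
0.157708 / 0.188718 ≈ 0.8357

0.8357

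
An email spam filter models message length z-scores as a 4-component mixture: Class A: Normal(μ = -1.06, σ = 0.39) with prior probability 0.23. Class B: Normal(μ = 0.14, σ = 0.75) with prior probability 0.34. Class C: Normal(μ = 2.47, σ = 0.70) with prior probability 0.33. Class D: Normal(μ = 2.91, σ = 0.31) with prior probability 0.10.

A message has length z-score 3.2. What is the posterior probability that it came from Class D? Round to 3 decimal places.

0.432

By Bayes' theorem, P(k | x) = π_k f_k(x) / Σ_j π_j f_j(x).
Component likelihoods at x = 3.2:
  L_A = 1.26248e-26
  L_B = 0.00012916
  L_C = 0.330867
  L_D = 0.830838
Prior × likelihood for each component:
  π_A·L_A = 0.23 × 1.26248e-26 = 2.9037e-27
  π_B·L_B = 0.34 × 0.00012916 = 4.39145e-05
  π_C·L_C = 0.33 × 0.330867 = 0.109186
  π_D·L_D = 0.10 × 0.830838 = 0.0830838
Sum: 2.9037e-27 + 4.39145e-05 + 0.109186 + 0.0830838 = 0.192314
P(Class D | data) ≈ 0.432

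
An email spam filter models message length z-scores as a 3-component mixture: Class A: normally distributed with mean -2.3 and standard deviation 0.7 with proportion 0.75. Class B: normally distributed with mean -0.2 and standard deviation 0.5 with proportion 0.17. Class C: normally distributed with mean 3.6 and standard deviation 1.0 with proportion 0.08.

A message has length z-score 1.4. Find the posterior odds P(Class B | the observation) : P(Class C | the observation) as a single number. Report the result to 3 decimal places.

Since P(k|x) ∝ w_k f_k(x), the posterior odds are w_i f_i(x) / (w_j f_j(x)).
Normal densities:
  L_A = 4.88634e-07
  L_B = 0.00476818
  L_C = 0.0354746
Posterior odds = (w_B·L_B) / (w_C·L_C) = (0.17·0.00476818) / (0.08·0.0354746) = 0.00081059 / 0.00283797 ≈ 0.286

0.286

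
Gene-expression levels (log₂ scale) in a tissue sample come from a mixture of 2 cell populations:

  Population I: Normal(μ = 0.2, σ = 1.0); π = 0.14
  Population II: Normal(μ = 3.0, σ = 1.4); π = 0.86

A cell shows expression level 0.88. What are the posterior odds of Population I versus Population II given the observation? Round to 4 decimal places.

The posterior odds equal the prior odds times the likelihood ratio: (π_i/π_j)·(f_i(x)/f_j(x)).
Normal densities:
  L_I = 0.316593
  L_II = 0.090542
Posterior odds = (π_I·L_I) / (π_II·L_II) = (0.14·0.316593) / (0.86·0.090542) = 0.044323 / 0.0778661 ≈ 0.5692

0.5692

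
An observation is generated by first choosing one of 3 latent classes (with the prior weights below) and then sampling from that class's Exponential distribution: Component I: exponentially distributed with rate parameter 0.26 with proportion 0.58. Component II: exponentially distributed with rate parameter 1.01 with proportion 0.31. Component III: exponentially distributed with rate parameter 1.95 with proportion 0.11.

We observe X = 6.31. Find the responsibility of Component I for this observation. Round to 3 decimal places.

P(component k | x) = P(Z=k)·f_k(x) / marginal(x), where marginal(x) = Σ_j P(Z=j)·f_j(x).
Evaluate each component's likelihood at the observed value:
  f_I = 0.26·e^(−0.26·6.31) = 0.26·e^(−1.6406) = 0.0504046
  f_II = 1.01·e^(−1.01·6.31) = 1.01·e^(−6.3731) = 0.00172393
  f_III = 1.95·e^(−1.95·6.31) = 1.95·e^(−12.3045) = 8.83605e-06
Multiply by the mixture weights:
  P(Z=I)·f_I = 0.58 × 0.0504046 = 0.0292346
  P(Z=II)·f_II = 0.31 × 0.00172393 = 0.000534418
  P(Z=III)·f_III = 0.11 × 8.83605e-06 = 9.71965e-07
Sum: 0.0292346 + 0.000534418 + 9.71965e-07 = 0.02977
P(Component I | the observation) = 0.0292346 / 0.02977 ≈ 0.982

0.982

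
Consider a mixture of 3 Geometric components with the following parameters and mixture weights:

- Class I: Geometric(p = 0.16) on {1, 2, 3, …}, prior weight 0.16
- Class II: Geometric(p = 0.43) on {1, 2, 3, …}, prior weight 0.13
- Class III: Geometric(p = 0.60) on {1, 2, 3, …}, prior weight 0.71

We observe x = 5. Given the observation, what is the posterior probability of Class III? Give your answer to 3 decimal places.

0.369

Posterior ∝ prior × likelihood, so P(k | x) ∝ P(Z=k) f_k(x); normalise over all components.
Evaluate each component's likelihood at the observed value:
  f_I = 0.0796594
  f_II = 0.0453908
  f_III = 0.01536
Unnormalised posteriors:
  P(Z=I)·f_I = 0.16 × 0.0796594 = 0.0127455
  P(Z=II)·f_II = 0.13 × 0.0453908 = 0.0059008
  P(Z=III)·f_III = 0.71 × 0.01536 = 0.0109056
Sum: 0.0127455 + 0.0059008 + 0.0109056 = 0.0295519
Responsibility of Class III: 0.0109056 / 0.0295519 ≈ 0.369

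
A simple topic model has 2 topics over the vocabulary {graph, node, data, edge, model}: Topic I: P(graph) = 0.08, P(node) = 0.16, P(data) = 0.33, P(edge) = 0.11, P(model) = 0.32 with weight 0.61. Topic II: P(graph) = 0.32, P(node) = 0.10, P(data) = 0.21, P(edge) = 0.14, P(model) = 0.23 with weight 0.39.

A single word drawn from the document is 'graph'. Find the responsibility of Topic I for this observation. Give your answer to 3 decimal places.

Posterior ∝ prior × likelihood, so P(k | x) ∝ P(Z=k) f_k(x); normalise over all components.
Component likelihoods at x = 'graph':
  f_I = 0.08
  f_II = 0.32
Multiply by the mixture weights:
  P(Z=I)·f_I = 0.61 × 0.08 = 0.0488
  P(Z=II)·f_II = 0.39 × 0.32 = 0.1248
Evidence: 0.0488 + 0.1248 = 0.1736
P(Topic I | data) ≈ 0.281

0.281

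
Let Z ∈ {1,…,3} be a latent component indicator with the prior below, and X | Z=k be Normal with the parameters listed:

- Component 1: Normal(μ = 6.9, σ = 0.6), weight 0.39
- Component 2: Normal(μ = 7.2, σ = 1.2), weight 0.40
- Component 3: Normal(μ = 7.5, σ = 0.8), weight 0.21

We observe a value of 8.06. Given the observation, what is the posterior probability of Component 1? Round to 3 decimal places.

The responsibility of component k is P(Z=k) f_k(x) divided by Σ_j P(Z=j) f_j(x).
Normal densities:
  f_1 = (1/(0.6·√(2π)))·exp(−(8.06−6.9)²/(2·0.6²)) = 0.664904·exp(-1.86889) = 0.102591
  f_2 = (1/(1.2·√(2π)))·exp(−(8.06−7.2)²/(2·1.2²)) = 0.332452·exp(-0.25681) = 0.257158
  f_3 = (1/(0.8·√(2π)))·exp(−(8.06−7.5)²/(2·0.8²)) = 0.498678·exp(-0.24500) = 0.390317
Prior × likelihood for each component:
  P(Z=1)·f_1 = 0.39 × 0.102591 = 0.0400106
  P(Z=2)·f_2 = 0.40 × 0.257158 = 0.102863
  P(Z=3)·f_3 = 0.21 × 0.390317 = 0.0819667
Marginal: 0.0400106 + 0.102863 + 0.0819667 = 0.22484
So the posterior for Component 1 is 0.0400106 / 0.22484 ≈ 0.178.

0.178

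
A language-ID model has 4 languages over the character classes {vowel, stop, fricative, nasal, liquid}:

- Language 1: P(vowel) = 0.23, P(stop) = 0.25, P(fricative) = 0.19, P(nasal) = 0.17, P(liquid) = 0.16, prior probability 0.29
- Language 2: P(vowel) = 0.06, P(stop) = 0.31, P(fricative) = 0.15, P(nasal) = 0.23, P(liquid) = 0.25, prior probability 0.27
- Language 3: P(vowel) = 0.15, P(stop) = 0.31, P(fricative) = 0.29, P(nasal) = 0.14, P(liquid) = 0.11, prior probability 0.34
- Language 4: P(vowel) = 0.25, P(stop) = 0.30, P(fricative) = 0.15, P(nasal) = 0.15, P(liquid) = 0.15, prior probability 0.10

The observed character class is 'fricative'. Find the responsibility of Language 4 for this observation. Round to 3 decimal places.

Apply Bayes' rule: the posterior for each component is proportional to its prior times its likelihood at x.
Evaluate each component's likelihood at the observed value:
  f_1 = 0.19
  f_2 = 0.15
  f_3 = 0.29
  f_4 = 0.15
Prior × likelihood for each component:
  P(Z=1)·f_1 = 0.29 × 0.19 = 0.0551
  P(Z=2)·f_2 = 0.27 × 0.15 = 0.0405
  P(Z=3)·f_3 = 0.34 × 0.29 = 0.0986
  P(Z=4)·f_4 = 0.10 × 0.15 = 0.015
Normaliser: 0.0551 + 0.0405 + 0.0986 + 0.015 = 0.2092
Responsibility of Language 4: 0.015 / 0.2092 ≈ 0.072

0.072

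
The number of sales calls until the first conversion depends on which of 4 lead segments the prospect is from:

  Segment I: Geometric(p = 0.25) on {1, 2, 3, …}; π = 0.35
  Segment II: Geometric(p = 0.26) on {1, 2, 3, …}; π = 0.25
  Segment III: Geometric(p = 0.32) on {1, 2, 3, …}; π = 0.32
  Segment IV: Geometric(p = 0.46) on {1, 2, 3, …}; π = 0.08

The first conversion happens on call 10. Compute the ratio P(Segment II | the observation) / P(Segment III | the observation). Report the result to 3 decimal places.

1.359

Since P(k|x) ∝ π_k f_k(x), the posterior odds are π_i f_i(x) / (π_j f_j(x)).
Evaluate each component's likelihood at the observed value:
  f_I = 0.25·(1−0.25)^9 = 0.25·0.0750847 = 0.0187712
  f_II = 0.26·(1−0.26)^9 = 0.26·0.0665404 = 0.0173005
  f_III = 0.32·(1−0.32)^9 = 0.32·0.0310871 = 0.00994787
  f_IV = 0.46·(1−0.46)^9 = 0.46·0.00390431 = 0.00179598
0.00432513 / 0.00318332 ≈ 1.359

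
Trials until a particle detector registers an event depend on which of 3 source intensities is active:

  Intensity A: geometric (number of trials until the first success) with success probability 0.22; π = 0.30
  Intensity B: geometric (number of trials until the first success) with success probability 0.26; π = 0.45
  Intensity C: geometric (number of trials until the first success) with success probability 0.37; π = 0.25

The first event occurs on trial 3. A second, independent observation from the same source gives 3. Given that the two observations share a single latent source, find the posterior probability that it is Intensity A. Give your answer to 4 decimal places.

Posterior ∝ prior × likelihood, so P(k | x) ∝ π_k f_k(x); normalise over all components.
Since both observations come from the same component, the likelihood for component k is f_k(x₁)·f_k(x₂).
  L_A = [0.133848] × [0.133848] = 0.0179153
  L_B = [0.142376] × [0.142376] = 0.0202709
  L_C = [0.146853] × [0.146853] = 0.0215658
Multiply by the mixture weights:
  π_A·L_A = 0.30 × 0.0179153 = 0.00537459
  π_B·L_B = 0.45 × 0.0202709 = 0.00912192
  π_C·L_C = 0.25 × 0.0215658 = 0.00539145
Marginal: 0.00537459 + 0.00912192 + 0.00539145 = 0.019888
P(Intensity A | x) = 0.00537459 / 0.019888 ≈ 0.2702

0.2702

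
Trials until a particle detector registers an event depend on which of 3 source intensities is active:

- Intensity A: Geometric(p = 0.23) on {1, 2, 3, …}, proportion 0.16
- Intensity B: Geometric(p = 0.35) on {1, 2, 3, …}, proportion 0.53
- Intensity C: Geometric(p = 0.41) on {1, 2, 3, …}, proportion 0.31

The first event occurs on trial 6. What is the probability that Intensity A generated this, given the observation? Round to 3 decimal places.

0.246

The responsibility of component k is w_k f_k(x) divided by Σ_j w_j f_j(x).
Component likelihoods at x = 6:
  f_A = 0.062256
  f_B = 0.0406102
  f_C = 0.0293119
Weight by the priors:
  w_A·f_A = 0.16 × 0.062256 = 0.00996097
  w_B·f_B = 0.53 × 0.0406102 = 0.0215234
  w_C·f_C = 0.31 × 0.0293119 = 0.00908669
Marginal: 0.00996097 + 0.0215234 + 0.00908669 = 0.040571
So the posterior for Intensity A is 0.00996097 / 0.040571 ≈ 0.246.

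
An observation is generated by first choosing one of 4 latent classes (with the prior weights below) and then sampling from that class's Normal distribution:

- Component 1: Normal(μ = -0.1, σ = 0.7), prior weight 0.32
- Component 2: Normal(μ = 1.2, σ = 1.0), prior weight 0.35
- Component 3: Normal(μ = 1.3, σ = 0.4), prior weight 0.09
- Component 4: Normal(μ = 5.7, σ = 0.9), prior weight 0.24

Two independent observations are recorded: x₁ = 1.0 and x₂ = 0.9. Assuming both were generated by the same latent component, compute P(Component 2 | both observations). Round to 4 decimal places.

By Bayes' theorem, P(k | x) = π_k f_k(x) / Σ_j π_j f_j(x).
Since both observations come from the same component, the likelihood for component k is f_k(x₁)·f_k(x₂).
  p_1 = [(1/(0.7·√(2π)))·exp(−(1.0−-0.1)²/(2·0.7²)) = 0.569918·exp(-1.23469) = 0.165803] × [0.205426] = 0.0340601
  p_2 = [(1/(1.0·√(2π)))·exp(−(1.0−1.2)²/(2·1.0²)) = 0.398942·exp(-0.02000) = 0.391043] × [0.381388] = 0.149139
  p_3 = [(1/(0.4·√(2π)))·exp(−(1.0−1.3)²/(2·0.4²)) = 0.997356·exp(-0.28125) = 0.752844] × [0.604927] = 0.455415
  p_4 = [(1/(0.9·√(2π)))·exp(−(1.0−5.7)²/(2·0.9²)) = 0.443269·exp(-13.63580) = 5.30535e-07] × [2.95145e-07] = 1.56584e-13
Multiply by the mixture weights:
  π_1·p_1 = 0.32 × 0.0340601 = 0.0108992
  π_2·p_2 = 0.35 × 0.149139 = 0.0521986
  π_3·p_3 = 0.09 × 0.455415 = 0.0409874
  π_4·p_4 = 0.24 × 1.56584e-13 = 3.75803e-14
Sum: 0.0108992 + 0.0521986 + 0.0409874 + 3.75803e-14 = 0.104085
Responsibility of Component 2: 0.0521986 / 0.104085 ≈ 0.5015

0.5015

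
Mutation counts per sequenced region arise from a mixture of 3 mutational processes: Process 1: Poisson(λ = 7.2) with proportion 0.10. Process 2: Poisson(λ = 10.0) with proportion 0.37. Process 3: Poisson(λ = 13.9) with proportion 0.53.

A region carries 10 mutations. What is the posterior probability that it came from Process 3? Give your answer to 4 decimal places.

0.4009

By Bayes' theorem, P(k | x) = P(Z=k) f_k(x) / Σ_j P(Z=j) f_j(x).
Poisson probabilities:
  p_1 = e^(−7.2)·7.2^10/10! = 0.0770268
  p_2 = e^(−10.0)·10.0^10/10! = 0.12511
  p_3 = e^(−13.9)·13.9^10/10! = 0.0681854
Multiply by the mixture weights:
  P(Z=1)·p_1 = 0.10 × 0.0770268 = 0.00770268
  P(Z=2)·p_2 = 0.37 × 0.12511 = 0.0462907
  P(Z=3)·p_3 = 0.53 × 0.0681854 = 0.0361383
Evidence: 0.00770268 + 0.0462907 + 0.0361383 = 0.0901317
Responsibility of Process 3: 0.0361383 / 0.0901317 ≈ 0.4009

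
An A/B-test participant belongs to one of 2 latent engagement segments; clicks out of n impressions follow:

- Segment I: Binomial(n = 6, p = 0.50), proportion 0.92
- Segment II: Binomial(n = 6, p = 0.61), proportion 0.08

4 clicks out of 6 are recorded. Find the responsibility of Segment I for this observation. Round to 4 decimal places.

By Bayes' theorem, P(k | x) = w_k f_k(x) / Σ_j w_j f_j(x).
Binomial probabilities:
  f_I = C(6,4)·0.50^4·0.50^2 = 15·0.0625·0.25 = 0.234375
  f_II = C(6,4)·0.61^4·0.39^2 = 15·0.138458·0.1521 = 0.315893
Unnormalised posteriors:
  w_I·f_I = 0.92 × 0.234375 = 0.215625
  w_II·f_II = 0.08 × 0.315893 = 0.0252714
Denominator: 0.215625 + 0.0252714 = 0.240896
P(Segment I | data) = 0.215625 / 0.240896 ≈ 0.8951

0.8951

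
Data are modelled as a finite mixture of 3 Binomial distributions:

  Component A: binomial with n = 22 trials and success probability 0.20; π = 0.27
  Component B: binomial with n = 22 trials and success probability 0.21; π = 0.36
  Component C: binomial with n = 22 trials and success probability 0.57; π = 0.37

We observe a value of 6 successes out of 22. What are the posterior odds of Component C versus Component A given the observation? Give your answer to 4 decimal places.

0.0356

Only the two components matter; the odds are (w_i f_i(x)) / (w_j f_j(x)).
Binomial probabilities:
  L_A = C(22,6)·0.20^6·0.80^16 = 74613·6.4e-05·0.0281475 = 0.134411
  L_B = C(22,6)·0.21^6·0.79^16 = 74613·8.57661e-05·0.0230162 = 0.147287
  L_C = C(22,6)·0.57^6·0.43^16 = 74613·0.0342964·1.36614e-06 = 0.0034959
0.00129348 / 0.0362909 ≈ 0.0356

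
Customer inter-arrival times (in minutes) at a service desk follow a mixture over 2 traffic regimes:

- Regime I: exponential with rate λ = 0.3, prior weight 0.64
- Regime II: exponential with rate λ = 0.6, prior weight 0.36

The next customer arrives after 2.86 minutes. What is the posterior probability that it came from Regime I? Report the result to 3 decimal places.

By Bayes' theorem, P(k | x) = π_k f_k(x) / Σ_j π_j f_j(x).
Component likelihoods at x = 2.86 minutes:
  p_I = 0.3·e^(−0.3·2.86) = 0.3·e^(−0.8580) = 0.127203
  p_II = 0.6·e^(−0.6·2.86) = 0.6·e^(−1.7160) = 0.10787
Prior × likelihood for each component:
  π_I·p_I = 0.64 × 0.127203 = 0.0814098
  π_II·p_II = 0.36 × 0.10787 = 0.0388333
Marginal: 0.0814098 + 0.0388333 = 0.120243
Responsibility of Regime I: 0.0814098 / 0.120243 ≈ 0.677

0.677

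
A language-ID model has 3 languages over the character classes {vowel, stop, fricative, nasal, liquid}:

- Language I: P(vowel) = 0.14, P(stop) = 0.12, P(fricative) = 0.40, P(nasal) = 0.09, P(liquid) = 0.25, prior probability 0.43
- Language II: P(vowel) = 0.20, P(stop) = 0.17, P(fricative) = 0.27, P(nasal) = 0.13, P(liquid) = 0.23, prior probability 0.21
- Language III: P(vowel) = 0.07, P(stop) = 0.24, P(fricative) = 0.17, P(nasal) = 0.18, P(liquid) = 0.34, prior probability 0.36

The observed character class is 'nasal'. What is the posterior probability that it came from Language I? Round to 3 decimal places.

0.296

P(component k | x) = π_k·f_k(x) / marginal(x), where marginal(x) = Σ_j π_j·f_j(x).
Evaluate each component's likelihood at the observed value:
  f_I = P(nasal | comp) = 0.09
  f_II = P(nasal | comp) = 0.13
  f_III = P(nasal | comp) = 0.18
Weight by the priors:
  π_I·f_I = 0.43 × 0.09 = 0.0387
  π_II·f_II = 0.21 × 0.13 = 0.0273
  π_III·f_III = 0.36 × 0.18 = 0.0648
Normaliser: 0.0387 + 0.0273 + 0.0648 = 0.1308
So the posterior for Language I is 0.0387 / 0.1308 ≈ 0.296.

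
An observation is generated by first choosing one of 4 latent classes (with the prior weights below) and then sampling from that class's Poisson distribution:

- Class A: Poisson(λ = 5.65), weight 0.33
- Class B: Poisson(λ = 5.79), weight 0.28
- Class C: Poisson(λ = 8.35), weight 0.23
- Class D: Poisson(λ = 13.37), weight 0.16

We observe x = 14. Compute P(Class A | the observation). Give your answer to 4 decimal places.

The responsibility of component k is π_k f_k(x) divided by Σ_j π_j f_j(x).
Component likelihoods at x = 14:
  p_A = 0.00136303
  p_B = 0.00166927
  p_C = 0.0217192
  p_D = 0.104451
Prior × likelihood for each component:
  π_A·p_A = 0.33 × 0.00136303 = 0.000449801
  π_B·p_B = 0.28 × 0.00166927 = 0.000467395
  π_C·p_C = 0.23 × 0.0217192 = 0.00499541
  π_D·p_D = 0.16 × 0.104451 = 0.0167122
Evidence: 0.000449801 + 0.000467395 + 0.00499541 + 0.0167122 = 0.0226248
P(Class A | the observation) = 0.000449801 / 0.0226248 ≈ 0.0199

0.0199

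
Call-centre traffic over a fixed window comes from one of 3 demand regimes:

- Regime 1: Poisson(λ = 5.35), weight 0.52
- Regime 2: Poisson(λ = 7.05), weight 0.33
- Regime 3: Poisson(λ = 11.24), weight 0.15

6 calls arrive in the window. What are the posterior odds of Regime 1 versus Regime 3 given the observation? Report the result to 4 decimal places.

The posterior odds equal the prior odds times the likelihood ratio: (w_i/w_j)·(f_i(x)/f_j(x)).
Component likelihoods at x = 6 calls:
  L_1 = e^(−5.35)·5.35^6/6! = 0.154637
  L_2 = e^(−7.05)·7.05^6/6! = 0.14792
  L_3 = e^(−11.24)·11.24^6/6! = 0.0367956
Odds = (0.52/0.15) × (0.154637/0.0367956) = 3.46667 × 4.20261 ≈ 14.5691

14.5691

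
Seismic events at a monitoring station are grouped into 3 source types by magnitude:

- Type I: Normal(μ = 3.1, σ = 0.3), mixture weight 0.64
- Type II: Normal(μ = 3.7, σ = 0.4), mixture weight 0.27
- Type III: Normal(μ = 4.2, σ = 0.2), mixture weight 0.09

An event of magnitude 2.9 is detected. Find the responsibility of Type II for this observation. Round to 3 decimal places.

0.051

By Bayes' theorem, P(k | x) = π_k f_k(x) / Σ_j π_j f_j(x).
Normal densities:
  f_I = (1/(0.3·√(2π)))·exp(−(2.9−3.1)²/(2·0.3²)) = 1.329808·exp(-0.22222) = 1.06483
  f_II = (1/(0.4·√(2π)))·exp(−(2.9−3.7)²/(2·0.4²)) = 0.997356·exp(-2.00000) = 0.134977
  f_III = (1/(0.2·√(2π)))·exp(−(2.9−4.2)²/(2·0.2²)) = 1.994711·exp(-21.12500) = 1.33478e-09
Unnormalised posteriors:
  π_I·f_I = 0.64 × 1.06483 = 0.681489
  π_II·f_II = 0.27 × 0.134977 = 0.0364439
  π_III·f_III = 0.09 × 1.33478e-09 = 1.2013e-10
Marginal: 0.681489 + 0.0364439 + 1.2013e-10 = 0.717933
P(Type II | data) = 0.0364439 / 0.717933 ≈ 0.051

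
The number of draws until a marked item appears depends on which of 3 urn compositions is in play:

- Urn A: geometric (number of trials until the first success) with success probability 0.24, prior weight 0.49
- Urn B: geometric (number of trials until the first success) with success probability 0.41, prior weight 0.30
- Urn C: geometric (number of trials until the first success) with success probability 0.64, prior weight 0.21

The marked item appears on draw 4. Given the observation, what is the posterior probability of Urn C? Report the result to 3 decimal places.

By Bayes' theorem, P(k | x) = P(Z=k) f_k(x) / Σ_j P(Z=j) f_j(x).
Evaluate each component's likelihood at the observed value:
  f_A = 0.105354
  f_B = 0.0842054
  f_C = 0.0298598
Multiply by the mixture weights:
  P(Z=A)·f_A = 0.49 × 0.105354 = 0.0516236
  P(Z=B)·f_B = 0.30 × 0.0842054 = 0.0252616
  P(Z=C)·f_C = 0.21 × 0.0298598 = 0.00627057
Evidence: 0.0516236 + 0.0252616 + 0.00627057 = 0.0831558
So the posterior for Urn C is 0.00627057 / 0.0831558 ≈ 0.075.

0.075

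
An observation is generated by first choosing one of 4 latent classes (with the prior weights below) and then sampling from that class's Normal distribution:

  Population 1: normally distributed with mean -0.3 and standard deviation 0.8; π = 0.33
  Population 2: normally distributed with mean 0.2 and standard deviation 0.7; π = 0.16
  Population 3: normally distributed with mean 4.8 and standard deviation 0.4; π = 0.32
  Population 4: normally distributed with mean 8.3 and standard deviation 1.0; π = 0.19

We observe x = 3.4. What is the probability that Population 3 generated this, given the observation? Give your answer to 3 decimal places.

Posterior ∝ prior × likelihood, so P(k | x) ∝ π_k f_k(x); normalise over all components.
Normal densities:
  f_1 = (1/(0.8·√(2π)))·exp(−(3.4−-0.3)²/(2·0.8²)) = 0.498678·exp(-10.69531) = 1.12955e-05
  f_2 = (1/(0.7·√(2π)))·exp(−(3.4−0.2)²/(2·0.7²)) = 0.569918·exp(-10.44898) = 1.6515e-05
  f_3 = (1/(0.4·√(2π)))·exp(−(3.4−4.8)²/(2·0.4²)) = 0.997356·exp(-6.12500) = 0.00218171
  f_4 = (1/(1.0·√(2π)))·exp(−(3.4−8.3)²/(2·1.0²)) = 0.398942·exp(-12.00500) = 2.43896e-06
Prior × likelihood for each component:
  π_1·f_1 = 0.33 × 1.12955e-05 = 3.72751e-06
  π_2·f_2 = 0.16 × 1.6515e-05 = 2.6424e-06
  π_3·f_3 = 0.32 × 0.00218171 = 0.000698146
  π_4·f_4 = 0.19 × 2.43896e-06 = 4.63403e-07
Normaliser: 3.72751e-06 + 2.6424e-06 + 0.000698146 + 4.63403e-07 = 0.000704979
P(Population 3 | the observation) = 0.000698146 / 0.000704979 ≈ 0.990

0.990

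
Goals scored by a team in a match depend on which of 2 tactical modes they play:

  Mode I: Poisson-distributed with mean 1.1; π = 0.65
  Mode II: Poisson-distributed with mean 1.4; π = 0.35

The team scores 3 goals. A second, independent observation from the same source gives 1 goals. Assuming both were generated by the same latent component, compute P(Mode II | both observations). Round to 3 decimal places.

The responsibility of component k is P(Z=k) f_k(x) divided by Σ_j P(Z=j) f_j(x).
Since both observations come from the same component, the likelihood for component k is f_k(x₁)·f_k(x₂).
  L_I = [0.0738419] × [0.366158] = 0.0270378
  L_II = [0.112777] × [0.345236] = 0.0389347
Unnormalised posteriors:
  P(Z=I)·L_I = 0.65 × 0.0270378 = 0.0175746
  P(Z=II)·L_II = 0.35 × 0.0389347 = 0.0136271
Evidence: 0.0175746 + 0.0136271 = 0.0312017
So the posterior for Mode II is 0.0136271 / 0.0312017 ≈ 0.437.

0.437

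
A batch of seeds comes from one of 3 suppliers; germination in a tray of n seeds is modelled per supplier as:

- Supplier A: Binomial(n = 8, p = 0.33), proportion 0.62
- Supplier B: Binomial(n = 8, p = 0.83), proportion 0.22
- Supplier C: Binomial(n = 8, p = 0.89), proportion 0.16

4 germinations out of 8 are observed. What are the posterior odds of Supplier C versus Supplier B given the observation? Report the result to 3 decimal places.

Since P(k|x) ∝ π_k f_k(x), the posterior odds are π_i f_i(x) / (π_j f_j(x)).
Binomial probabilities:
  f_A = 0.167283
  f_B = 0.0277464
  f_C = 0.00643026
0.00102884 / 0.0061042 ≈ 0.169

0.169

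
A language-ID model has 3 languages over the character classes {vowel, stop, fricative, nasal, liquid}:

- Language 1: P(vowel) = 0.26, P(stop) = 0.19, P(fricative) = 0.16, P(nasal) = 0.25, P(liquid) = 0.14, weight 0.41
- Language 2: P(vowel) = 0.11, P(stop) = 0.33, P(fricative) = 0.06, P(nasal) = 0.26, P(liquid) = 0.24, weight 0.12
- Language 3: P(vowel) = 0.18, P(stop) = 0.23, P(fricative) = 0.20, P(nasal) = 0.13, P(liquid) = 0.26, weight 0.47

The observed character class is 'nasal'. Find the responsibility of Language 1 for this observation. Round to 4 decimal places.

0.5262

The responsibility of component k is π_k f_k(x) divided by Σ_j π_j f_j(x).
Categorical probabilities:
  f_1 = 0.25
  f_2 = 0.26
  f_3 = 0.13
Prior × likelihood for each component:
  π_1·f_1 = 0.41 × 0.25 = 0.1025
  π_2·f_2 = 0.12 × 0.26 = 0.0312
  π_3·f_3 = 0.47 × 0.13 = 0.0611
Sum: 0.1025 + 0.0312 + 0.0611 = 0.1948
P(Language 1 | x) ≈ 0.5262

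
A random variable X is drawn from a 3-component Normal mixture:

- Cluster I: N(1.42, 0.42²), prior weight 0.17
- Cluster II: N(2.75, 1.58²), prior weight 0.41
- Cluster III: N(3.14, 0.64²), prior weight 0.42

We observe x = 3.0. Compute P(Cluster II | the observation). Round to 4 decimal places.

By Bayes' theorem, P(k | x) = π_k f_k(x) / Σ_j π_j f_j(x).
Evaluate each component's likelihood at the observed value:
  p_I = 0.000802803
  p_II = 0.249354
  p_III = 0.60861
Multiply by the mixture weights:
  π_I·p_I = 0.17 × 0.000802803 = 0.000136476
  π_II·p_II = 0.41 × 0.249354 = 0.102235
  π_III·p_III = 0.42 × 0.60861 = 0.255616
Marginal: 0.000136476 + 0.102235 + 0.255616 = 0.357988
P(Cluster II | 3.0) = 0.102235 / 0.357988 ≈ 0.2856

0.2856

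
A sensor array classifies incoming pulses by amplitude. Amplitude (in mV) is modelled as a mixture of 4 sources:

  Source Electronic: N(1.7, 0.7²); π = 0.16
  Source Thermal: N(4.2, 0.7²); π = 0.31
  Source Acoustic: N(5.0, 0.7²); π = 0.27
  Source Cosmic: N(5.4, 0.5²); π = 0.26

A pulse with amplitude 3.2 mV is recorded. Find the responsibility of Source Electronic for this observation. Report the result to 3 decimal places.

By Bayes' theorem, P(k | x) = π_k f_k(x) / Σ_j π_j f_j(x).
Component likelihoods at x = 3.2 mV:
  L_Electronic = 0.057373
  L_Thermal = 0.205426
  L_Acoustic = 0.0208921
  L_Cosmic = 4.98849e-05
Unnormalised posteriors:
  π_Electronic·L_Electronic = 0.16 × 0.057373 = 0.00917968
  π_Thermal·L_Thermal = 0.31 × 0.205426 = 0.0636819
  π_Acoustic·L_Acoustic = 0.27 × 0.0208921 = 0.00564086
  π_Cosmic·L_Cosmic = 0.26 × 4.98849e-05 = 1.29701e-05
Denominator: 0.00917968 + 0.0636819 + 0.00564086 + 1.29701e-05 = 0.0785154
Responsibility of Source Electronic: 0.00917968 / 0.0785154 ≈ 0.117

0.117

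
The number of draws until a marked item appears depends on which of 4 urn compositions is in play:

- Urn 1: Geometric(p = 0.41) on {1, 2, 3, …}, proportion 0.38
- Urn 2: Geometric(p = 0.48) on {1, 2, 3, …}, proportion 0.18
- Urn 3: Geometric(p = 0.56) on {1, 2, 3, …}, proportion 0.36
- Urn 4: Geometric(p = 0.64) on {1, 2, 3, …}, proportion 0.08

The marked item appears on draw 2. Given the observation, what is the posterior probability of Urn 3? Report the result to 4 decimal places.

The responsibility of component k is P(Z=k) f_k(x) divided by Σ_j P(Z=j) f_j(x).
Geometric probabilities:
  f_1 = 0.41·(1−0.41)^1 = 0.41·0.59 = 0.2419
  f_2 = 0.48·(1−0.48)^1 = 0.48·0.52 = 0.2496
  f_3 = 0.56·(1−0.56)^1 = 0.56·0.44 = 0.2464
  f_4 = 0.64·(1−0.64)^1 = 0.64·0.36 = 0.2304
Multiply by the mixture weights:
  P(Z=1)·f_1 = 0.38 × 0.2419 = 0.091922
  P(Z=2)·f_2 = 0.18 × 0.2496 = 0.044928
  P(Z=3)·f_3 = 0.36 × 0.2464 = 0.088704
  P(Z=4)·f_4 = 0.08 × 0.2304 = 0.018432
Evidence: 0.091922 + 0.044928 + 0.088704 + 0.018432 = 0.243986
So the posterior for Urn 3 is 0.088704 / 0.243986 ≈ 0.3636.

0.3636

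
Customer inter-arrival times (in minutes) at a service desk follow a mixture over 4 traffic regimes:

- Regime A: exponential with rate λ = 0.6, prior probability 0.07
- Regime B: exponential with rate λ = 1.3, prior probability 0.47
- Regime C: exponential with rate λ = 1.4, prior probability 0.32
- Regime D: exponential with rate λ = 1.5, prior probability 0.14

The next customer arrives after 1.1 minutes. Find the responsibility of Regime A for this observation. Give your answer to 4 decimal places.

0.0713

Posterior ∝ prior × likelihood, so P(k | x) ∝ w_k f_k(x); normalise over all components.
Component likelihoods at x = 1.1 minutes:
  f_A = 0.6·e^(−0.6·1.1) = 0.6·e^(−0.6600) = 0.310111
  f_B = 1.3·e^(−1.3·1.1) = 1.3·e^(−1.4300) = 0.311102
  f_C = 1.4·e^(−1.4·1.1) = 1.4·e^(−1.5400) = 0.300134
  f_D = 1.5·e^(−1.5·1.1) = 1.5·e^(−1.6500) = 0.288075
Multiply by the mixture weights:
  w_A·f_A = 0.07 × 0.310111 = 0.0217078
  w_B·f_B = 0.47 × 0.311102 = 0.146218
  w_C·f_C = 0.32 × 0.300134 = 0.0960427
  w_D·f_D = 0.14 × 0.288075 = 0.0403305
Marginal: 0.0217078 + 0.146218 + 0.0960427 + 0.0403305 = 0.304299
So the posterior for Regime A is 0.0217078 / 0.304299 ≈ 0.0713.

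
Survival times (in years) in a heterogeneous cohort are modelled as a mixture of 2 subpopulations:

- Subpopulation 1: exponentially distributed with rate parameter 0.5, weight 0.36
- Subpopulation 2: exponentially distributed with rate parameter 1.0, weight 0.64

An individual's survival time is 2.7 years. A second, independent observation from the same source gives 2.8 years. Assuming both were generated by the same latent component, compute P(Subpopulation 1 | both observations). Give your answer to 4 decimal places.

The responsibility of component k is π_k f_k(x) divided by Σ_j π_j f_j(x).
Since both observations come from the same component, the likelihood for component k is f_k(x₁)·f_k(x₂).
  f_1 = [0.12962] × [0.123298] = 0.015982
  f_2 = [0.0672055] × [0.0608101] = 0.00408677
Weight by the priors:
  π_1·f_1 = 0.36 × 0.015982 = 0.00575351
  π_2·f_2 = 0.64 × 0.00408677 = 0.00261553
Normaliser: 0.00575351 + 0.00261553 = 0.00836904
P(Subpopulation 1 | x₁,x₂) ≈ 0.6875

0.6875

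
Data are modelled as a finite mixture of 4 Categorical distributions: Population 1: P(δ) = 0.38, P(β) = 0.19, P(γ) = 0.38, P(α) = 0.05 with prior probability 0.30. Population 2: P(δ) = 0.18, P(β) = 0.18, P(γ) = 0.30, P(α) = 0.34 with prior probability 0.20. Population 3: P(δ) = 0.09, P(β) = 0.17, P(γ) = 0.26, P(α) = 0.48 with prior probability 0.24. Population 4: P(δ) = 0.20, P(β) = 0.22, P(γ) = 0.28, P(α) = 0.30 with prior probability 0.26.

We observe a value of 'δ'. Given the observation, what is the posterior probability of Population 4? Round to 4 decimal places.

0.2326

Posterior ∝ prior × likelihood, so P(k | x) ∝ π_k f_k(x); normalise over all components.
Categorical probabilities:
  L_1 = 0.38
  L_2 = 0.18
  L_3 = 0.09
  L_4 = 0.2
Weight by the priors:
  π_1·L_1 = 0.30 × 0.38 = 0.114
  π_2·L_2 = 0.20 × 0.18 = 0.036
  π_3·L_3 = 0.24 × 0.09 = 0.0216
  π_4·L_4 = 0.26 × 0.2 = 0.052
Denominator: 0.114 + 0.036 + 0.0216 + 0.052 = 0.2236
Responsibility of Population 4: 0.052 / 0.2236 ≈ 0.2326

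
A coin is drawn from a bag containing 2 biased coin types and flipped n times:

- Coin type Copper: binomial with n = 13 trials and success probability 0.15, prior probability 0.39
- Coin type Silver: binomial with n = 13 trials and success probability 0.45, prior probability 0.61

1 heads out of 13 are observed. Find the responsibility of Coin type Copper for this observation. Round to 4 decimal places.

The responsibility of component k is w_k f_k(x) divided by Σ_j w_j f_j(x).
Binomial probabilities:
  p_Copper = C(13,1)·0.15^1·0.85^12 = 13·0.15·0.142242 = 0.277371
  p_Silver = C(13,1)·0.45^1·0.55^12 = 13·0.45·0.000766218 = 0.00448237
Unnormalised posteriors:
  w_Copper·p_Copper = 0.39 × 0.277371 = 0.108175
  w_Silver·p_Silver = 0.61 × 0.00448237 = 0.00273425
Denominator: 0.108175 + 0.00273425 = 0.110909
So the posterior for Coin type Copper is 0.108175 / 0.110909 ≈ 0.9753.

0.9753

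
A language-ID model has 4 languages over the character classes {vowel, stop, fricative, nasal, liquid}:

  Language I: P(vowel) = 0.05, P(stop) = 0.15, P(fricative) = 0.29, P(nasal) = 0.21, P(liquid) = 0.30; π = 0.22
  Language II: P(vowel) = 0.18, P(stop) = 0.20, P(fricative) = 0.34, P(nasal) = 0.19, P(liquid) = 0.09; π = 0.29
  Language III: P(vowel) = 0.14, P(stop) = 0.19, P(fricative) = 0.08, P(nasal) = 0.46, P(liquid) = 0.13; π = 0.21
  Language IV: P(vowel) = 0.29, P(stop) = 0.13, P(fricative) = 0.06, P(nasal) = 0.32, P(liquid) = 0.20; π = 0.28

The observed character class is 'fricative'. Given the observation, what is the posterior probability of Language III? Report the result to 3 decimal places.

0.086

Posterior ∝ prior × likelihood, so P(k | x) ∝ π_k f_k(x); normalise over all components.
Evaluate each component's likelihood at the observed value:
  p_I = P(fricative | comp) = 0.29
  p_II = P(fricative | comp) = 0.34
  p_III = P(fricative | comp) = 0.08
  p_IV = P(fricative | comp) = 0.06
Weight by the priors:
  π_I·p_I = 0.22 × 0.29 = 0.0638
  π_II·p_II = 0.29 × 0.34 = 0.0986
  π_III·p_III = 0.21 × 0.08 = 0.0168
  π_IV·p_IV = 0.28 × 0.06 = 0.0168
Denominator: 0.0638 + 0.0986 + 0.0168 + 0.0168 = 0.196
P(Language III | data) = 0.0168 / 0.196 ≈ 0.086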